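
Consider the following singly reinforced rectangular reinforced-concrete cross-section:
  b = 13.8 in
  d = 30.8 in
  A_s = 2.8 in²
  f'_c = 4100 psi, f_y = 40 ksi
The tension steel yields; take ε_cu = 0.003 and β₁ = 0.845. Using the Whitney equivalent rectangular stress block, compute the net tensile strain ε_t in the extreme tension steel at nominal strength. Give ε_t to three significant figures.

a = A_s f_y/(0.85 f'_c b) = 2.329 in.
β₁ = 0.845, so c = a/β₁ = 2.329/0.845 = 2.756 in.
From the linear strain diagram with ε_cu = 0.003: ε_t = 0.003 (d − c)/c = 0.003 × (30.8 − 2.756)/2.756 = 0.0305.
Since ε_t ≥ 0.005, the section is tension-controlled.

ε_t ≈ 0.0305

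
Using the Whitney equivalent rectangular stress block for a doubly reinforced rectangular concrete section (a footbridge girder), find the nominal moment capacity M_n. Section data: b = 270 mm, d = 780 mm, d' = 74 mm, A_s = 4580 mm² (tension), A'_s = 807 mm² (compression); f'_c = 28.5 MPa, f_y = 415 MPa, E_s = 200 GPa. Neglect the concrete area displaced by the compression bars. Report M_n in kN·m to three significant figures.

M_n ≈ 1270 kN·m

Assume both tension and compression steel yield.
Net tension couple steel: A_s − A'_s = 3773 mm².
a = (A_s − A'_s) f_y / (0.85 f'_c b) = 1565795/(0.85 × 28.5 × 270) = 239.39 mm.
c = a/β₁ = 239.39/0.846 = 282.97 mm; ε'_s = 0.003(c − d')/c = 0.0022 ≥ f_y/E_s = 0.0021, so compression steel does yield.
M_n = (A_s − A'_s) f_y (d − a/2) + A'_s f_y (d − d') = [1565795 × (780 − 119.695) + 334905 × (780 − 74)] × 10⁻⁶ = 1033.90 + 236.44 = 1270.34 kN·m.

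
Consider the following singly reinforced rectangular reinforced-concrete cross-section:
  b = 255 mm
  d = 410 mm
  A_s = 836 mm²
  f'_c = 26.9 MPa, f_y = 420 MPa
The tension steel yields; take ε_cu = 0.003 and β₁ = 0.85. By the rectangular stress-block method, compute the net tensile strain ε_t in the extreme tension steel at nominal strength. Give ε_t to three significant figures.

a = A_s f_y/(0.85 f'_c b) = 60.22 mm.
β₁ = 0.85, so c = a/β₁ = 60.22/0.85 = 70.85 mm.
From the linear strain diagram with ε_cu = 0.003: ε_t = 0.003 (d − c)/c = 0.003 × (410 − 70.85)/70.85 = 0.0144.
Since ε_t ≥ 0.005, the section is tension-controlled.

ε_t ≈ 0.0144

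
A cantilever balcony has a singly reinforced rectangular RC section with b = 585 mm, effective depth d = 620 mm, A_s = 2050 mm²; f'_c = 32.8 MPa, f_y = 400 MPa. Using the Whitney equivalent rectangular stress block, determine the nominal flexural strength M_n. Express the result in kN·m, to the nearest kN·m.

M_n ≈ 488 kN·m

T = A_s f_y = 2050 × 400 = 820000 N = 820 kN.
From C = T: a = T/(0.85 f'_c b) = 820000/(0.85 × 32.8 × 585) = 50.28 mm.
M_n = T(d − a/2) = 820 kN × (620 − 25.14) mm = 487.79 kN·m.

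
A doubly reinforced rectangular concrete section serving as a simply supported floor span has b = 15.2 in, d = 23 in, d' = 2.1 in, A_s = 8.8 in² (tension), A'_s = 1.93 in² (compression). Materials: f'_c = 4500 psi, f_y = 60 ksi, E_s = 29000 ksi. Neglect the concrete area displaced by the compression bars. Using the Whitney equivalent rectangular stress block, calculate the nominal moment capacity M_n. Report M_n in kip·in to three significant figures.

Assume both steels yield.
a = (A_s − A'_s) f_y/(0.85 f'_c b) = (8.8 − 1.93) × 60/(0.85 × 4.5 × 15.2) = 7.090 in.
c = a/β₁ = 7.090/0.825 = 8.594 in; ε'_s = 0.003(c − d')/c = 0.0023 ≥ ε_y = 0.0021, so the compression steel yields.
M_n = (A_s − A'_s) f_y (d − a/2) + A'_s f_y (d − d') = 412.2 × (23 − 3.545) + 115.8 × (23 − 2.1) = 8019.4 + 2420.2 = 10439.6 kip·in.

M_n ≈ 10400 kip·in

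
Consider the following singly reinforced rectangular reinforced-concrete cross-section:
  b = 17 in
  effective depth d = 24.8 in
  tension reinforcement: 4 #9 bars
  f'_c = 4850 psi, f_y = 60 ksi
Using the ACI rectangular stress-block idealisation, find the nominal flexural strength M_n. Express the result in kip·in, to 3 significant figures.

M_n ≈ 5540 kip·in

A_s = 4 × 1 = 4 in².
T = A_s f_y = 4 × 60 = 240 kips.
a = T/(0.85 f'_c b) = 240/(0.85 × 4.85 × 17) = 3.425 in.
M_n = T(d − a/2) = 240 × (24.8 − 1.7125) = 5541.0 kip·in.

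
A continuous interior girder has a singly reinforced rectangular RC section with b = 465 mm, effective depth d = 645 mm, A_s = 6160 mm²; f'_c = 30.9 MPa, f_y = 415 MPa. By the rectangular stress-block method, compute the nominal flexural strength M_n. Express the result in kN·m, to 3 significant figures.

M_n ≈ 1380 kN·m

T = A_s f_y = 6160 × 415 = 2556400 N = 2556.4 kN.
From C = T: a = T/(0.85 f'_c b) = 2556400/(0.85 × 30.9 × 465) = 209.31 mm.
M_n = T(d − a/2) = 2556.4 kN × (645 − 104.655) mm = 1381.34 kN·m.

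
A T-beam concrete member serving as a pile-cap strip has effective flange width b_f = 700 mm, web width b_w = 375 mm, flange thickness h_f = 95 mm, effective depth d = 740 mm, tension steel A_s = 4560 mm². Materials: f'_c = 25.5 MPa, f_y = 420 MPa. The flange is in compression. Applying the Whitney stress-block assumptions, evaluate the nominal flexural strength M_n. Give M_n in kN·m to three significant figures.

Tension: T = A_s f_y = 4560 × 420 = 1915200 N.
Try a within the flange: a = T/(0.85 f'_c b_f) = 1915200/(0.85 × 25.5 × 700) = 126.23 mm.
a = 126.23 > h_f = 95 mm: the block extends into the web. Split into flange-overhang and web parts.
C_f = 0.85 f'_c (b_f − b_w) h_f = 0.85 × 25.5 × (700 − 375) × 95 = 669216 N.
Remaining web compression depth: a_w = (T − C_f)/(0.85 f'_c b_w) = (1915200 − 669216)/(0.85 × 25.5 × 375) = 153.29 mm.
M_n = C_f(d − h_f/2) + (T − C_f)(d − a_w/2) = 669216 × (740 − 47.5) + 1245984 × (740 − 76.645) = 463.43 + 826.53 = 1289.96 × 10⁶ N·mm.
M_n = 1289.96 kN·m.

M_n ≈ 1290 kN·m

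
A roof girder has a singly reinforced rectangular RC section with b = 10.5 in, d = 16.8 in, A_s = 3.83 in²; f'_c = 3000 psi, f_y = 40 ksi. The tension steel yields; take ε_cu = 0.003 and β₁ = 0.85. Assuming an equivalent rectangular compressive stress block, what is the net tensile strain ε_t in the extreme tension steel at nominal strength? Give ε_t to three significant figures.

a = A_s f_y/(0.85 f'_c b) = 5.722 in.
β₁ = 0.85, so c = a/β₁ = 5.722/0.85 = 6.732 in.
From the linear strain diagram with ε_cu = 0.003: ε_t = 0.003 (d − c)/c = 0.003 × (16.8 − 6.732)/6.732 = 0.00449.
ε_t is between 0.004 and 0.005 — transition zone.

ε_t ≈ 0.00449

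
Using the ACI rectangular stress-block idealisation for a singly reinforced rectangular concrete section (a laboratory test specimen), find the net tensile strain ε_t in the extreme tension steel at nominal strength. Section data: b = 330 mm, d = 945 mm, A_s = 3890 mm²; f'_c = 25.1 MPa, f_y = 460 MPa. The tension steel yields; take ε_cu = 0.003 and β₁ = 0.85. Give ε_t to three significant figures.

ε_t ≈ 0.00648

a = A_s f_y/(0.85 f'_c b) = 254.16 mm.
β₁ = 0.85, so c = a/β₁ = 254.16/0.85 = 299.01 mm.
From the linear strain diagram with ε_cu = 0.003: ε_t = 0.003 (d − c)/c = 0.003 × (945 − 299.01)/299.01 = 0.00648.
Since ε_t ≥ 0.005, the section is tension-controlled.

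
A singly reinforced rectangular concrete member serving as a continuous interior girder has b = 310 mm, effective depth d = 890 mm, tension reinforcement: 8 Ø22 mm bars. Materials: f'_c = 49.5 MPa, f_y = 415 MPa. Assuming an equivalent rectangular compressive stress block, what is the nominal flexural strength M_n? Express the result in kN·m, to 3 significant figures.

A_s = 8 × 380 = 3040 mm².
T = A_s f_y = 3040 × 415 = 1261600 N = 1261.6 kN.
From C = T: a = T/(0.85 f'_c b) = 1261600/(0.85 × 49.5 × 310) = 96.72 mm.
M_n = T(d − a/2) = 1261.6 kN × (890 − 48.36) mm = 1061.81 kN·m.

M_n ≈ 1060 kN·m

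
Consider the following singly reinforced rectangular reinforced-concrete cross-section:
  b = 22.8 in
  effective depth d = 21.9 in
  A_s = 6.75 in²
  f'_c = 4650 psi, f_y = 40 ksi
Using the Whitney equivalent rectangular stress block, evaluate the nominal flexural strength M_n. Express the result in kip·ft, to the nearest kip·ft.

M_n ≈ 459 kip·ft

T = A_s f_y = 6.75 × 40 = 270 kips.
a = T/(0.85 f'_c b) = 270/(0.85 × 4.65 × 22.8) = 2.996 in.
M_n = T(d − a/2) = 270 × (21.9 − 1.498) = 5508.5 kip·in = 5508.5/12 = 459.04 kip·ft.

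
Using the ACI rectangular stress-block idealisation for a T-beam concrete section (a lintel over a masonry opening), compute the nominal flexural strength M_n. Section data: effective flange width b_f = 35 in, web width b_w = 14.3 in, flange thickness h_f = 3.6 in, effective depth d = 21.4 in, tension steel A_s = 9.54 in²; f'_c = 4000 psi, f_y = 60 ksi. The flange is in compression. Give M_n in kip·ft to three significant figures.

M_n ≈ 896 kip·ft

Tension: T = A_s f_y = 9.54 × 60 = 572.4 kips.
Try a within the flange: a = T/(0.85 f'_c b_f) = 572.4/(0.85 × 4 × 35) = 4.810 in.
a = 4.810 > h_f = 3.6 in: the block extends into the web. Split into flange-overhang and web parts.
C_f = 0.85 f'_c (b_f − b_w) h_f = 0.85 × 4 × (35 − 14.3) × 3.6 = 253.4 kips.
Remaining web compression depth: a_w = (T − C_f)/(0.85 f'_c b_w) = (572.4 − 253.4)/(0.85 × 4 × 14.3) = 6.561 in.
M_n = C_f(d − h_f/2) + (T − C_f)(d − a_w/2) = 253.4 × (21.4 − 1.8) + 319 × (21.4 − 3.2805) = 4966.6 + 5780.1 = 10746.7 kip·in.
M_n = 10746.7/12 = 895.56 kip·ft.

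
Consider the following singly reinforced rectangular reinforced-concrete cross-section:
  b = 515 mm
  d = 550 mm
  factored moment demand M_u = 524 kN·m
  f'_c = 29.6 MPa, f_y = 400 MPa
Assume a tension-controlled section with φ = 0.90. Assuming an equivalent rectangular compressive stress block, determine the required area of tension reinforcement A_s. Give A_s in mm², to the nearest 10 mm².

M_n = M_u/φ = 524/0.90 = 582.222 kN·m.
With M_n = 0.85 f'_c a b (d − a/2), solve the quadratic for a:
a = d − √(d² − 2M_n/(0.85 f'_c b)) = 550 − √(550² − 2 × 582.222×10⁶/(0.85 × 29.6 × 515)) = 88.88 mm.
A_s = 0.85 f'_c a b / f_y = 0.85 × 29.6 × 88.88 × 515 / 400 = 2879.1 mm².

A_s ≈ 2880 mm²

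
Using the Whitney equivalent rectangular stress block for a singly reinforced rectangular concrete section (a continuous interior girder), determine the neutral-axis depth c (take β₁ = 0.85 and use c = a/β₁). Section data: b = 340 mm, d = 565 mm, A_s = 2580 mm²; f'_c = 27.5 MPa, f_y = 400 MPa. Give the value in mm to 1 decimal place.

T = A_s f_y = 2580 × 400 = 1032000 N = 1032 kN.
Setting C = 0.85 f'_c a b equal to T: a = 1032000/(0.85 × 27.5 × 340) = 129.852 mm.
With β₁ = 0.85, c = a/β₁ = 129.852/0.85 = 152.8 mm.

c ≈ 152.8 mm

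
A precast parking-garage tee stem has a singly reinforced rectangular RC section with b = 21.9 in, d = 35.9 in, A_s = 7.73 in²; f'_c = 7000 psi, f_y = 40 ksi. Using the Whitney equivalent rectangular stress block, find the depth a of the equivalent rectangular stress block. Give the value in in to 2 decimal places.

a ≈ 2.37 in

T = A_s f_y = 7.73 × 40 = 309.2 kips.
a = T/(0.85 f'_c b) = 309.2/(0.85 × 7 × 21.9) = 2.37 in.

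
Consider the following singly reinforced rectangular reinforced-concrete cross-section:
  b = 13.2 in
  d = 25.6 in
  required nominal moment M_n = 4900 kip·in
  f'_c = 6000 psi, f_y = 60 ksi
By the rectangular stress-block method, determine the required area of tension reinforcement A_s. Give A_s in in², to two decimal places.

A_s ≈ 3.39 in²

From M_n = 0.85 f'_c a b (d − a/2):
a = d − √(d² − 2M_n/(0.85 f'_c b)) = 25.6 − √(25.6² − 2 × 4900/(0.85 × 6 × 13.2)) = 3.022 in.
A_s = 0.85 f'_c a b / f_y = 0.85 × 6 × 3.022 × 13.2 / 60 = 3.391 in².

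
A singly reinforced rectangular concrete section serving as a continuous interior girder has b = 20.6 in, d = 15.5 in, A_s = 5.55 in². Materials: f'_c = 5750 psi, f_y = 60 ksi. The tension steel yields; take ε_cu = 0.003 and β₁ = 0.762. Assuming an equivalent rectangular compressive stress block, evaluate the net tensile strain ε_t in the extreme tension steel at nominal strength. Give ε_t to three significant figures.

ε_t ≈ 0.00771

a = A_s f_y/(0.85 f'_c b) = 3.307 in.
β₁ = 0.762, so c = a/β₁ = 3.307/0.762 = 4.340 in.
From the linear strain diagram with ε_cu = 0.003: ε_t = 0.003 (d − c)/c = 0.003 × (15.5 − 4.340)/4.340 = 0.00771.
Since ε_t ≥ 0.005, the section is tension-controlled.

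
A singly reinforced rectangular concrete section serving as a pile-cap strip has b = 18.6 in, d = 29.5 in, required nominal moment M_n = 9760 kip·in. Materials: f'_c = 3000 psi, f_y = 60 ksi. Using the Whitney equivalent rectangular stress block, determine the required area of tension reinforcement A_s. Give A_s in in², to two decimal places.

A_s ≈ 6.39 in²

From M_n = 0.85 f'_c a b (d − a/2):
a = d − √(d² − 2M_n/(0.85 f'_c b)) = 29.5 − √(29.5² − 2 × 9760/(0.85 × 3 × 18.6)) = 8.083 in.
A_s = 0.85 f'_c a b / f_y = 0.85 × 3 × 8.083 × 18.6 / 60 = 6.390 in².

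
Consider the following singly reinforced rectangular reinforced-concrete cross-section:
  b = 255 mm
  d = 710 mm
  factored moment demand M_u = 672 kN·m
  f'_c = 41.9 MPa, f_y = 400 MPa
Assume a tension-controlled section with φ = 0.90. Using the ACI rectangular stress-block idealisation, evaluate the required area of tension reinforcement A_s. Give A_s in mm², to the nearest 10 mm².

A_s ≈ 2890 mm²

M_n = M_u/φ = 672/0.90 = 746.667 kN·m.
With M_n = 0.85 f'_c a b (d − a/2), solve the quadratic for a:
a = d − √(d² − 2M_n/(0.85 f'_c b)) = 710 − √(710² − 2 × 746.667×10⁶/(0.85 × 41.9 × 255)) = 127.19 mm.
A_s = 0.85 f'_c a b / f_y = 0.85 × 41.9 × 127.19 × 255 / 400 = 2887.8 mm².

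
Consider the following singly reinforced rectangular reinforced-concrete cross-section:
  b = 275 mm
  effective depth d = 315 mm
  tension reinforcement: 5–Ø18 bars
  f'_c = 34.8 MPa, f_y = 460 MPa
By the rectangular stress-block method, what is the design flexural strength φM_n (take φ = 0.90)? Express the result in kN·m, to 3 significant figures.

φM_n ≈ 147 kN·m

A_s = 5 × 254 = 1270 mm².
T = A_s f_y = 1270 × 460 = 584200 N = 584.2 kN.
From C = T: a = T/(0.85 f'_c b) = 584200/(0.85 × 34.8 × 275) = 71.82 mm.
M_n = T(d − a/2) = 584.2 kN × (315 − 35.91) mm = 163.04 kN·m.
φM_n = 0.90 × 163.04 = 146.74 kN·m.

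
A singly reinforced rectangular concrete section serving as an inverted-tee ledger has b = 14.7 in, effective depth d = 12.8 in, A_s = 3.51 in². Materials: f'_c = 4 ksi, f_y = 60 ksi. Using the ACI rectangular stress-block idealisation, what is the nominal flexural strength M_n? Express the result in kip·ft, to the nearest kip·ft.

M_n ≈ 188 kip·ft

T = A_s f_y = 3.51 × 60 = 210.6 kips.
a = T/(0.85 f'_c b) = 210.6/(0.85 × 4 × 14.7) = 4.214 in.
M_n = T(d − a/2) = 210.6 × (12.8 − 2.107) = 2251.9 kip·in = 2251.9/12 = 187.66 kip·ft.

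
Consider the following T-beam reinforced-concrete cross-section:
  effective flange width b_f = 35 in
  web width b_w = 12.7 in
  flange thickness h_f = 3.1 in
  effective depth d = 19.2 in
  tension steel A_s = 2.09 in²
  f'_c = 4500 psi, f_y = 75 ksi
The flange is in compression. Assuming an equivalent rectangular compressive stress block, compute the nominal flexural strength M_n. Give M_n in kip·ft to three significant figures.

Tension: T = A_s f_y = 2.09 × 75 = 156.75 kips.
Try a within the flange: a = T/(0.85 f'_c b_f) = 156.75/(0.85 × 4.5 × 35) = 1.171 in.
Since a = 1.171 ≤ h_f = 3.1 in, the stress block lies entirely in the flange; analyse as a rectangular beam of width b_f.
M_n = T(d − a/2) = 156.75 × (19.2 − 0.5855) = 2917.8 kip·in.
M_n = 2917.8/12 = 243.15 kip·ft.

M_n ≈ 243 kip·ft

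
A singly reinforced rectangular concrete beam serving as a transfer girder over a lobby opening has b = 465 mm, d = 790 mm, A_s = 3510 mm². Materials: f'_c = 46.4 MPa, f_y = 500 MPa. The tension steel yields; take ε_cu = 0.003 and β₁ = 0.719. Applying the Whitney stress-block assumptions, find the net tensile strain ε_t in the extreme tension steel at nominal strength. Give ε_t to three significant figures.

a = A_s f_y/(0.85 f'_c b) = 95.69 mm.
β₁ = 0.719, so c = a/β₁ = 95.69/0.719 = 133.09 mm.
From the linear strain diagram with ε_cu = 0.003: ε_t = 0.003 (d − c)/c = 0.003 × (790 − 133.09)/133.09 = 0.0148.
Since ε_t ≥ 0.005, the section is tension-controlled.

ε_t ≈ 0.0148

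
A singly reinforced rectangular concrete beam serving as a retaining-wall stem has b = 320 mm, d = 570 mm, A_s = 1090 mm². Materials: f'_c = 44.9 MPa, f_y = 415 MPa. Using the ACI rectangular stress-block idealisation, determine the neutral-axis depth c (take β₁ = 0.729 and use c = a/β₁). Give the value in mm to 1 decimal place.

T = A_s f_y = 1090 × 415 = 452350 N = 452.35 kN.
Setting C = 0.85 f'_c a b equal to T: a = 452350/(0.85 × 44.9 × 320) = 37.039 mm.
With β₁ = 0.729, c = a/β₁ = 37.039/0.729 = 50.8 mm.

c ≈ 50.8 mm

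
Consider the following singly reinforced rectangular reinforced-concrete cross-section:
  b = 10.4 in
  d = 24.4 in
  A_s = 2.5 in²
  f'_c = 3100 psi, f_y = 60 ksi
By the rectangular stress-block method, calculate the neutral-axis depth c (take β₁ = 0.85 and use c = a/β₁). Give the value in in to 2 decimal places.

T = A_s f_y = 2.5 × 60 = 150 kips.
a = T/(0.85 f'_c b) = 150/(0.85 × 3.1 × 10.4) = 5.4737 in.
With β₁ = 0.85, c = a/β₁ = 5.4737/0.85 = 6.44 in.

c ≈ 6.44 in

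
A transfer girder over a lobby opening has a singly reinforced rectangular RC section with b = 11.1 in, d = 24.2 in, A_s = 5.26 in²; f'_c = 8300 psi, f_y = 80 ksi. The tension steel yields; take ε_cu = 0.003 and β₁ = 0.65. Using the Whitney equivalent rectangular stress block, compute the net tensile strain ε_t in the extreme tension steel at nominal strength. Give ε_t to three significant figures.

ε_t ≈ 0.00578

a = A_s f_y/(0.85 f'_c b) = 5.373 in.
β₁ = 0.65, so c = a/β₁ = 5.373/0.65 = 8.266 in.
From the linear strain diagram with ε_cu = 0.003: ε_t = 0.003 (d − c)/c = 0.003 × (24.2 − 8.266)/8.266 = 0.00578.
Since ε_t ≥ 0.005, the section is tension-controlled.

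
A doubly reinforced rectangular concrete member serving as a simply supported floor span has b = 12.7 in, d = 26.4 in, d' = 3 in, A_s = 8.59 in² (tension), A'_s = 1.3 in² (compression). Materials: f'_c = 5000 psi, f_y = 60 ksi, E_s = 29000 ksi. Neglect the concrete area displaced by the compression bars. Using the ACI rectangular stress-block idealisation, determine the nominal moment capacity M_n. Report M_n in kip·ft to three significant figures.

Assume both steels yield.
a = (A_s − A'_s) f_y/(0.85 f'_c b) = (8.59 − 1.3) × 60/(0.85 × 5 × 12.7) = 8.104 in.
c = a/β₁ = 8.104/0.8 = 10.130 in; ε'_s = 0.003(c − d')/c = 0.0021 ≥ ε_y = 0.0021, so the compression steel yields.
M_n = (A_s − A'_s) f_y (d − a/2) + A'_s f_y (d − d') = 437.4 × (26.4 − 4.052) + 78 × (26.4 − 3) = 9775.0 + 1825.2 = 11600.2 kip·in = 11600.2/12 = 966.68 kip·ft.

M_n ≈ 967 kip·ft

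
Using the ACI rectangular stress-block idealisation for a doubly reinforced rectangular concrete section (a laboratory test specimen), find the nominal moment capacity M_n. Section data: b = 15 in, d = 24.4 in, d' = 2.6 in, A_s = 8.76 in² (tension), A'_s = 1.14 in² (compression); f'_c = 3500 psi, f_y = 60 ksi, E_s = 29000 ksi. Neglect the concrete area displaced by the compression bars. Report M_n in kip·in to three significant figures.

Assume both steels yield.
a = (A_s − A'_s) f_y/(0.85 f'_c b) = (8.76 − 1.14) × 60/(0.85 × 3.5 × 15) = 10.245 in.
c = a/β₁ = 10.245/0.85 = 12.053 in; ε'_s = 0.003(c − d')/c = 0.0024 ≥ ε_y = 0.0021, so the compression steel yields.
M_n = (A_s − A'_s) f_y (d − a/2) + A'_s f_y (d − d') = 457.2 × (24.4 − 5.1225) + 68.4 × (24.4 − 2.6) = 8813.7 + 1491.1 = 10304.8 kip·in.

M_n ≈ 10300 kip·in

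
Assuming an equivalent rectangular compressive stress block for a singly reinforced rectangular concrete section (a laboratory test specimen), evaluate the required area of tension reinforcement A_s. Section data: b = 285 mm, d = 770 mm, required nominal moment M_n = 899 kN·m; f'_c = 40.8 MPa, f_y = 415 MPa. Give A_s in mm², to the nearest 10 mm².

With M_n = 0.85 f'_c a b (d − a/2), solve the quadratic for a:
a = d − √(d² − 2M_n/(0.85 f'_c b)) = 770 − √(770² − 2 × 899×10⁶/(0.85 × 40.8 × 285)) = 128.92 mm.
A_s = 0.85 f'_c a b / f_y = 0.85 × 40.8 × 128.92 × 285 / 415 = 3070.4 mm².

A_s ≈ 3070 mm²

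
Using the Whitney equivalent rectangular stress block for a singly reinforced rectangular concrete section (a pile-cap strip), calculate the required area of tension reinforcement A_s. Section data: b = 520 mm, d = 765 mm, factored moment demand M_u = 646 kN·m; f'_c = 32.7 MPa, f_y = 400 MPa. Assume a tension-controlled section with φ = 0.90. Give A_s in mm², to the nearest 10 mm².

A_s ≈ 2450 mm²

M_n = M_u/φ = 646/0.90 = 717.778 kN·m.
With M_n = 0.85 f'_c a b (d − a/2), solve the quadratic for a:
a = d − √(d² − 2M_n/(0.85 f'_c b)) = 765 − √(765² − 2 × 717.778×10⁶/(0.85 × 32.7 × 520)) = 67.93 mm.
A_s = 0.85 f'_c a b / f_y = 0.85 × 32.7 × 67.93 × 520 / 400 = 2454.5 mm².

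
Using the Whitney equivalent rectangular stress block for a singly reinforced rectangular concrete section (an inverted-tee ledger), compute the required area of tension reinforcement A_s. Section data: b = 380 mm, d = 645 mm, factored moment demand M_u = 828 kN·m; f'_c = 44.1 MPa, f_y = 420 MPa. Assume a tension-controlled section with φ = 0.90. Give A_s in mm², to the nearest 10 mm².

A_s ≈ 3710 mm²

M_n = M_u/φ = 828/0.90 = 920 kN·m.
With M_n = 0.85 f'_c a b (d − a/2), solve the quadratic for a:
a = d − √(d² − 2M_n/(0.85 f'_c b)) = 645 − √(645² − 2 × 920×10⁶/(0.85 × 44.1 × 380)) = 109.42 mm.
A_s = 0.85 f'_c a b / f_y = 0.85 × 44.1 × 109.42 × 380 / 420 = 3711.0 mm².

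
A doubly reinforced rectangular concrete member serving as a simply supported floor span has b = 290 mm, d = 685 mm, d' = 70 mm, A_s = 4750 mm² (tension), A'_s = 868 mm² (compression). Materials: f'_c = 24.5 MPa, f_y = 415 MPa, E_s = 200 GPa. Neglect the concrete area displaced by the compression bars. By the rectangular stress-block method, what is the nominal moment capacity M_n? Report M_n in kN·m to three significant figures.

M_n ≈ 1110 kN·m

Assume both tension and compression steel yield.
Net tension couple steel: A_s − A'_s = 3882 mm².
a = (A_s − A'_s) f_y / (0.85 f'_c b) = 1611030/(0.85 × 24.5 × 290) = 266.76 mm.
c = a/β₁ = 266.76/0.85 = 313.84 mm; ε'_s = 0.003(c − d')/c = 0.0023 ≥ f_y/E_s = 0.0021, so compression steel does yield.
M_n = (A_s − A'_s) f_y (d − a/2) + A'_s f_y (d − d') = [1611030 × (685 − 133.38) + 360220 × (685 − 70)] × 10⁻⁶ = 888.68 + 221.54 = 1110.22 kN·m.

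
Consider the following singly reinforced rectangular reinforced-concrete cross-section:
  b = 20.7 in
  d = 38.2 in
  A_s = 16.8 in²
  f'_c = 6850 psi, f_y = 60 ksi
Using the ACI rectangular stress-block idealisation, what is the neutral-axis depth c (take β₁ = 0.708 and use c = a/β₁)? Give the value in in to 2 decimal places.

T = A_s f_y = 16.8 × 60 = 1008 kips.
a = T/(0.85 f'_c b) = 1008/(0.85 × 6.85 × 20.7) = 8.3634 in.
With β₁ = 0.708, c = a/β₁ = 8.3634/0.708 = 11.81 in.

c ≈ 11.81 in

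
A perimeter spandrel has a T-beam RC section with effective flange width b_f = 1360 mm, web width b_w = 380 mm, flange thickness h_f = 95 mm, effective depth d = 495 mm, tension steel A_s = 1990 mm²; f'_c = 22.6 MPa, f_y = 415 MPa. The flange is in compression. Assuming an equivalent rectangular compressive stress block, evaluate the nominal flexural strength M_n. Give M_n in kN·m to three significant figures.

M_n ≈ 396 kN·m

Tension: T = A_s f_y = 1990 × 415 = 825850 N.
Try a within the flange: a = T/(0.85 f'_c b_f) = 825850/(0.85 × 22.6 × 1360) = 31.61 mm.
Since a = 31.61 ≤ h_f = 95 mm, the stress block lies entirely in the flange; analyse as a rectangular beam of width b_f.
M_n = T(d − a/2) = 825850 × (495 − 15.805) = 395.74 × 10⁶ N·mm.
M_n = 395.74 kN·m.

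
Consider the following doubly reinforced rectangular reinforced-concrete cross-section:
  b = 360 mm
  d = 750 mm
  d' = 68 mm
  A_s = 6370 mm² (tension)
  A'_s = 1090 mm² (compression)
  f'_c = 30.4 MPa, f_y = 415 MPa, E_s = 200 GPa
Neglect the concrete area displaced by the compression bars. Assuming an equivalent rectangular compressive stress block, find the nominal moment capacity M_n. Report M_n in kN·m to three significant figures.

M_n ≈ 1690 kN·m

Assume both tension and compression steel yield.
Net tension couple steel: A_s − A'_s = 5280 mm².
a = (A_s − A'_s) f_y / (0.85 f'_c b) = 2191200/(0.85 × 30.4 × 360) = 235.55 mm.
c = a/β₁ = 235.55/0.833 = 282.77 mm; ε'_s = 0.003(c − d')/c = 0.0023 ≥ f_y/E_s = 0.0021, so compression steel does yield.
M_n = (A_s − A'_s) f_y (d − a/2) + A'_s f_y (d − d') = [2191200 × (750 − 117.775) + 452350 × (750 − 68)] × 10⁻⁶ = 1385.33 + 308.50 = 1693.83 kN·m.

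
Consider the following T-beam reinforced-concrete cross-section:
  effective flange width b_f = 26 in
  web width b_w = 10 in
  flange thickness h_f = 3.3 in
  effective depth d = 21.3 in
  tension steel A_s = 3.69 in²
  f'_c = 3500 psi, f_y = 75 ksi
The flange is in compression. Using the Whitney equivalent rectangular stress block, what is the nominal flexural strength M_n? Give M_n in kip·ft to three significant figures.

Tension: T = A_s f_y = 3.69 × 75 = 276.75 kips.
Try a within the flange: a = T/(0.85 f'_c b_f) = 276.75/(0.85 × 3.5 × 26) = 3.578 in.
a = 3.578 > h_f = 3.3 in: the block extends into the web. Split into flange-overhang and web parts.
C_f = 0.85 f'_c (b_f − b_w) h_f = 0.85 × 3.5 × (26 − 10) × 3.3 = 157.1 kips.
Remaining web compression depth: a_w = (T − C_f)/(0.85 f'_c b_w) = (276.75 − 157.1)/(0.85 × 3.5 × 10) = 4.022 in.
M_n = C_f(d − h_f/2) + (T − C_f)(d − a_w/2) = 157.1 × (21.3 − 1.65) + 119.65 × (21.3 − 2.011) = 3087.0 + 2307.9 = 5394.9 kip·in.
M_n = 5394.9/12 = 449.58 kip·ft.

M_n ≈ 450 kip·ft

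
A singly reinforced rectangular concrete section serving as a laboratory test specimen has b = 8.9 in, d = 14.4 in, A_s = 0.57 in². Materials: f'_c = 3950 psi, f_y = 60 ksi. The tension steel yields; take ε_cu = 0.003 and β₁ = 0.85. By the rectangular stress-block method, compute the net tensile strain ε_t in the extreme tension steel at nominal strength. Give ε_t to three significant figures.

ε_t ≈ 0.0291

a = A_s f_y/(0.85 f'_c b) = 1.145 in.
β₁ = 0.85, so c = a/β₁ = 1.145/0.85 = 1.347 in.
From the linear strain diagram with ε_cu = 0.003: ε_t = 0.003 (d − c)/c = 0.003 × (14.4 − 1.347)/1.347 = 0.0291.
Since ε_t ≥ 0.005, the section is tension-controlled.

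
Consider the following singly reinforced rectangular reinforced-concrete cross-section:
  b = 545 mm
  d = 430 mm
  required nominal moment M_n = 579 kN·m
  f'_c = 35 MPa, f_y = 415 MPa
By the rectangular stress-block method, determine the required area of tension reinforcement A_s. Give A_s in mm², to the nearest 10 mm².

A_s ≈ 3640 mm²

With M_n = 0.85 f'_c a b (d − a/2), solve the quadratic for a:
a = d − √(d² − 2M_n/(0.85 f'_c b)) = 430 − √(430² − 2 × 579×10⁶/(0.85 × 35 × 545)) = 93.13 mm.
A_s = 0.85 f'_c a b / f_y = 0.85 × 35 × 93.13 × 545 / 415 = 3638.5 mm².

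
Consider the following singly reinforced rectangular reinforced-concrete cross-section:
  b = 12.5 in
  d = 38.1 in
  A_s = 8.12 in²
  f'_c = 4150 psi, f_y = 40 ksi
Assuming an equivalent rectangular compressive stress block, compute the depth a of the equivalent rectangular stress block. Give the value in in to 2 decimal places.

a ≈ 7.37 in

T = A_s f_y = 8.12 × 40 = 324.8 kips.
a = T/(0.85 f'_c b) = 324.8/(0.85 × 4.15 × 12.5) = 7.37 in.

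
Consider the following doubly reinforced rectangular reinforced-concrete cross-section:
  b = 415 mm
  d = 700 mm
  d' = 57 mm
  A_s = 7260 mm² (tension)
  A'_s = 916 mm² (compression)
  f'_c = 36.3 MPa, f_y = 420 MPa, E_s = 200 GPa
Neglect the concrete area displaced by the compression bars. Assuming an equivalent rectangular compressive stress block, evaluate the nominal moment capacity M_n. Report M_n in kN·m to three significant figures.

M_n ≈ 1840 kN·m

Assume both tension and compression steel yield.
Net tension couple steel: A_s − A'_s = 6344 mm².
a = (A_s − A'_s) f_y / (0.85 f'_c b) = 2664480/(0.85 × 36.3 × 415) = 208.08 mm.
c = a/β₁ = 208.08/0.791 = 263.06 mm; ε'_s = 0.003(c − d')/c = 0.0023 ≥ f_y/E_s = 0.0021, so compression steel does yield.
M_n = (A_s − A'_s) f_y (d − a/2) + A'_s f_y (d − d') = [2664480 × (700 − 104.04) + 384720 × (700 − 57)] × 10⁻⁶ = 1587.92 + 247.37 = 1835.29 kN·m.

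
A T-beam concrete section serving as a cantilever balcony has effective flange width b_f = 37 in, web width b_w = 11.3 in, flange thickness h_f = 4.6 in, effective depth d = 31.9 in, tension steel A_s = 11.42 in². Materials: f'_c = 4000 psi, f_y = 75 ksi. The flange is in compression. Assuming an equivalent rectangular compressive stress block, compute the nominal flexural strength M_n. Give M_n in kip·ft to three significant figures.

M_n ≈ 1980 kip·ft

Tension: T = A_s f_y = 11.42 × 75 = 856.5 kips.
Try a within the flange: a = T/(0.85 f'_c b_f) = 856.5/(0.85 × 4 × 37) = 6.808 in.
a = 6.808 > h_f = 4.6 in: the block extends into the web. Split into flange-overhang and web parts.
C_f = 0.85 f'_c (b_f − b_w) h_f = 0.85 × 4 × (37 − 11.3) × 4.6 = 401.9 kips.
Remaining web compression depth: a_w = (T − C_f)/(0.85 f'_c b_w) = (856.5 − 401.9)/(0.85 × 4 × 11.3) = 11.832 in.
M_n = C_f(d − h_f/2) + (T − C_f)(d − a_w/2) = 401.9 × (31.9 − 2.3) + 454.6 × (31.9 − 5.916) = 11896.2 + 11812.3 = 23708.5 kip·in.
M_n = 23708.5/12 = 1975.71 kip·ft.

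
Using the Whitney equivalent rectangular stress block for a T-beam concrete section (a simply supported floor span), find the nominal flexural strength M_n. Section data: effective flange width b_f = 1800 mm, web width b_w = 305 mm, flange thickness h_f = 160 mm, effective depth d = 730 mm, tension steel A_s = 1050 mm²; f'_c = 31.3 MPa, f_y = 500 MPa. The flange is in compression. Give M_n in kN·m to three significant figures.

M_n ≈ 380 kN·m

Tension: T = A_s f_y = 1050 × 500 = 525000 N.
Try a within the flange: a = T/(0.85 f'_c b_f) = 525000/(0.85 × 31.3 × 1800) = 10.96 mm.
Since a = 10.96 ≤ h_f = 160 mm, the stress block lies entirely in the flange; analyse as a rectangular beam of width b_f.
M_n = T(d − a/2) = 525000 × (730 − 5.48) = 380.37 × 10⁶ N·mm.
M_n = 380.37 kN·m.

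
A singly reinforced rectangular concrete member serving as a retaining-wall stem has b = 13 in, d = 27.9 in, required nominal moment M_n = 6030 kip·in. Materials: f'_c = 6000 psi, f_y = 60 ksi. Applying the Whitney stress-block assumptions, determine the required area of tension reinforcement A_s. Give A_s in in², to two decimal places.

A_s ≈ 3.84 in²

From M_n = 0.85 f'_c a b (d − a/2):
a = d − √(d² − 2M_n/(0.85 f'_c b)) = 27.9 − √(27.9² − 2 × 6030/(0.85 × 6 × 13)) = 3.476 in.
A_s = 0.85 f'_c a b / f_y = 0.85 × 6 × 3.476 × 13 / 60 = 3.841 in².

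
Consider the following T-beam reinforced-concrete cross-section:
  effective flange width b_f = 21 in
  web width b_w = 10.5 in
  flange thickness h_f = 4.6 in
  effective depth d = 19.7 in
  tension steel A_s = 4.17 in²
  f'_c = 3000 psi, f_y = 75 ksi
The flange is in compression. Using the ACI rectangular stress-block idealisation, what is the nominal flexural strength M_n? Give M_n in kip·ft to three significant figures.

M_n ≈ 434 kip·ft

Tension: T = A_s f_y = 4.17 × 75 = 312.75 kips.
Try a within the flange: a = T/(0.85 f'_c b_f) = 312.75/(0.85 × 3 × 21) = 5.840 in.
a = 5.840 > h_f = 4.6 in: the block extends into the web. Split into flange-overhang and web parts.
C_f = 0.85 f'_c (b_f − b_w) h_f = 0.85 × 3 × (21 − 10.5) × 4.6 = 123.2 kips.
Remaining web compression depth: a_w = (T − C_f)/(0.85 f'_c b_w) = (312.75 − 123.2)/(0.85 × 3 × 10.5) = 7.079 in.
M_n = C_f(d − h_f/2) + (T − C_f)(d − a_w/2) = 123.2 × (19.7 − 2.3) + 189.55 × (19.7 − 3.5395) = 2143.7 + 3063.2 = 5206.9 kip·in.
M_n = 5206.9/12 = 433.91 kip·ft.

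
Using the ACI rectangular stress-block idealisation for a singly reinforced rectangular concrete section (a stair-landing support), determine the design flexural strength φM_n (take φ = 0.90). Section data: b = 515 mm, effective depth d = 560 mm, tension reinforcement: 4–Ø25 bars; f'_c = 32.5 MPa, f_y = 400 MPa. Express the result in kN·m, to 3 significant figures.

A_s = 4 × 491 = 1964 mm².
T = A_s f_y = 1964 × 400 = 785600 N = 785.6 kN.
From C = T: a = T/(0.85 f'_c b) = 785600/(0.85 × 32.5 × 515) = 55.22 mm.
M_n = T(d − a/2) = 785.6 kN × (560 − 27.61) mm = 418.25 kN·m.
φM_n = 0.90 × 418.25 = 376.43 kN·m.

φM_n ≈ 376 kN·m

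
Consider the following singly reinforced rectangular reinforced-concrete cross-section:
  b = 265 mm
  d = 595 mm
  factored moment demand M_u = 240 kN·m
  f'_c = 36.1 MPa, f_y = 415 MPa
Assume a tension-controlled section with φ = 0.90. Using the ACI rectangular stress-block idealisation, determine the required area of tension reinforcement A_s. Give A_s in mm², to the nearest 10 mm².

M_n = M_u/φ = 240/0.90 = 266.667 kN·m.
With M_n = 0.85 f'_c a b (d − a/2), solve the quadratic for a:
a = d − √(d² − 2M_n/(0.85 f'_c b)) = 595 − √(595² − 2 × 266.667×10⁶/(0.85 × 36.1 × 265)) = 57.94 mm.
A_s = 0.85 f'_c a b / f_y = 0.85 × 36.1 × 57.94 × 265 / 415 = 1135.3 mm².

A_s ≈ 1140 mm²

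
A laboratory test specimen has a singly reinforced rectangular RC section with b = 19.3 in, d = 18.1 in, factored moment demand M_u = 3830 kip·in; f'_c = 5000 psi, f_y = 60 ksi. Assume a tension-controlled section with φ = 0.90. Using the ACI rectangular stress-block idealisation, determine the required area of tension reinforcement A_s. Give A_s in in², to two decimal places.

M_n = M_u/φ = 3830/0.90 = 4255.56 kip·in.
From M_n = 0.85 f'_c a b (d − a/2):
a = d − √(d² − 2M_n/(0.85 f'_c b)) = 18.1 − √(18.1² − 2 × 4255.56/(0.85 × 5 × 19.3)) = 3.138 in.
A_s = 0.85 f'_c a b / f_y = 0.85 × 5 × 3.138 × 19.3 / 60 = 4.290 in².

A_s ≈ 4.29 in²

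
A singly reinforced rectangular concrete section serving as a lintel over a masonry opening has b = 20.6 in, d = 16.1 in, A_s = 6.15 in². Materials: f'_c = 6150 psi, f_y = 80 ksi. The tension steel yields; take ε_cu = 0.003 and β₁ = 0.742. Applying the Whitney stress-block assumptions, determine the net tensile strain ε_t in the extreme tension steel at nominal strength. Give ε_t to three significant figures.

ε_t ≈ 0.00484

a = A_s f_y/(0.85 f'_c b) = 4.569 in.
β₁ = 0.742, so c = a/β₁ = 4.569/0.742 = 6.158 in.
From the linear strain diagram with ε_cu = 0.003: ε_t = 0.003 (d − c)/c = 0.003 × (16.1 − 6.158)/6.158 = 0.00484.
ε_t is between 0.004 and 0.005 — transition zone.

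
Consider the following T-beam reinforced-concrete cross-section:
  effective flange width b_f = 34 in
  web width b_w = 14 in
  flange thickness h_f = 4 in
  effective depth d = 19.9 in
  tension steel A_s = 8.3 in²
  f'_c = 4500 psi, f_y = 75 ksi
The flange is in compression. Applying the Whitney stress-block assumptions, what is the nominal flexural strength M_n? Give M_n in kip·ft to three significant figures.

M_n ≈ 903 kip·ft

Tension: T = A_s f_y = 8.3 × 75 = 622.5 kips.
Try a within the flange: a = T/(0.85 f'_c b_f) = 622.5/(0.85 × 4.5 × 34) = 4.787 in.
a = 4.787 > h_f = 4 in: the block extends into the web. Split into flange-overhang and web parts.
C_f = 0.85 f'_c (b_f − b_w) h_f = 0.85 × 4.5 × (34 − 14) × 4 = 306.0 kips.
Remaining web compression depth: a_w = (T − C_f)/(0.85 f'_c b_w) = (622.5 − 306.0)/(0.85 × 4.5 × 14) = 5.910 in.
M_n = C_f(d − h_f/2) + (T − C_f)(d − a_w/2) = 306.0 × (19.9 − 2) + 316.5 × (19.9 − 2.955) = 5477.4 + 5363.1 = 10840.5 kip·in.
M_n = 10840.5/12 = 903.38 kip·ft.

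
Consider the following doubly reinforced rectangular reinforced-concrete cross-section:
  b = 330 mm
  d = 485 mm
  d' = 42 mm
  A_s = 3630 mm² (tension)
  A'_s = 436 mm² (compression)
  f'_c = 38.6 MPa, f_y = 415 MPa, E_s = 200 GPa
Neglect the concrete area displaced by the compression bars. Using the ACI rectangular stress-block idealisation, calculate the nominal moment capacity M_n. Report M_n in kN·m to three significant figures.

M_n ≈ 642 kN·m

Assume both tension and compression steel yield.
Net tension couple steel: A_s − A'_s = 3194 mm².
a = (A_s − A'_s) f_y / (0.85 f'_c b) = 1325510/(0.85 × 38.6 × 330) = 122.42 mm.
c = a/β₁ = 122.42/0.774 = 158.17 mm; ε'_s = 0.003(c − d')/c = 0.0022 ≥ f_y/E_s = 0.0021, so compression steel does yield.
M_n = (A_s − A'_s) f_y (d − a/2) + A'_s f_y (d − d') = [1325510 × (485 − 61.21) + 180940 × (485 − 42)] × 10⁻⁶ = 561.74 + 80.16 = 641.90 kN·m.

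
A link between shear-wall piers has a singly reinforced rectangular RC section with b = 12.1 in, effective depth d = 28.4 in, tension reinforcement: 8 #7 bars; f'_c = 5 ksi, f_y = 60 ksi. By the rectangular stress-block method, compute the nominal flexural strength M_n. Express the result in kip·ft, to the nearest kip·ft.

M_n ≈ 614 kip·ft

A_s = 8 × 0.6 = 4.8 in².
T = A_s f_y = 4.8 × 60 = 288 kips.
a = T/(0.85 f'_c b) = 288/(0.85 × 5 × 12.1) = 5.600 in.
M_n = T(d − a/2) = 288 × (28.4 − 2.8) = 7372.8 kip·in = 7372.8/12 = 614.40 kip·ft.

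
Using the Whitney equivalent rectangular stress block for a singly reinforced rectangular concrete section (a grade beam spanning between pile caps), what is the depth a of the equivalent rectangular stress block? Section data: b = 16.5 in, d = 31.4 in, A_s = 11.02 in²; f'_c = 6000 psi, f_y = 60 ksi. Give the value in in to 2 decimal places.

T = A_s f_y = 11.02 × 60 = 661.2 kips.
a = T/(0.85 f'_c b) = 661.2/(0.85 × 6 × 16.5) = 7.86 in.

a ≈ 7.86 in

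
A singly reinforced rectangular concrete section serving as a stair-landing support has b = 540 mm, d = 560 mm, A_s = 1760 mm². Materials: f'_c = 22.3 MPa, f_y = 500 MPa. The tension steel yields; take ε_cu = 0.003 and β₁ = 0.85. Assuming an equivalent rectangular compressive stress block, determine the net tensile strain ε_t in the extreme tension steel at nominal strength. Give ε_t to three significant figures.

a = A_s f_y/(0.85 f'_c b) = 85.97 mm.
β₁ = 0.85, so c = a/β₁ = 85.97/0.85 = 101.14 mm.
From the linear strain diagram with ε_cu = 0.003: ε_t = 0.003 (d − c)/c = 0.003 × (560 − 101.14)/101.14 = 0.0136.
Since ε_t ≥ 0.005, the section is tension-controlled.

ε_t ≈ 0.0136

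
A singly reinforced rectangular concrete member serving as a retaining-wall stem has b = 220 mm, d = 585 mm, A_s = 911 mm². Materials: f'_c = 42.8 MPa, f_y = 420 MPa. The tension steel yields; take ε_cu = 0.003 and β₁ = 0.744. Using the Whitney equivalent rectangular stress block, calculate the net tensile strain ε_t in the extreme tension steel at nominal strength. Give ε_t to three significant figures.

ε_t ≈ 0.0243

a = A_s f_y/(0.85 f'_c b) = 47.81 mm.
β₁ = 0.744, so c = a/β₁ = 47.81/0.744 = 64.26 mm.
From the linear strain diagram with ε_cu = 0.003: ε_t = 0.003 (d − c)/c = 0.003 × (585 − 64.26)/64.26 = 0.0243.
Since ε_t ≥ 0.005, the section is tension-controlled.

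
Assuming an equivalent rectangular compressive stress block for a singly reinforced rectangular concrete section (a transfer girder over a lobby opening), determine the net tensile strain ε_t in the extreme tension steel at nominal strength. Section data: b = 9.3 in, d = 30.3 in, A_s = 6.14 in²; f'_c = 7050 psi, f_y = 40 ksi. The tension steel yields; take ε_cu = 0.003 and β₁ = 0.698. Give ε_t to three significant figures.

a = A_s f_y/(0.85 f'_c b) = 4.407 in.
β₁ = 0.698, so c = a/β₁ = 4.407/0.698 = 6.314 in.
From the linear strain diagram with ε_cu = 0.003: ε_t = 0.003 (d − c)/c = 0.003 × (30.3 − 6.314)/6.314 = 0.0114.
Since ε_t ≥ 0.005, the section is tension-controlled.

ε_t ≈ 0.0114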